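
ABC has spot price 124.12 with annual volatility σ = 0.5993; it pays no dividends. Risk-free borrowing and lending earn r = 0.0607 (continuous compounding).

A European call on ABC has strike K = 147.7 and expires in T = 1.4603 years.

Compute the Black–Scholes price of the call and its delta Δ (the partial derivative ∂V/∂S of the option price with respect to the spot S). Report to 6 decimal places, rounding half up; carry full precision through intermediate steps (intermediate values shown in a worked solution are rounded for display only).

price = 31.371495
Δ = 0.596513

σ√T = 0.5993·√1.4603 = 0.724211
d₁ = (ln(S/K) + (r+σ²/2)T) / (σ√T) = (ln(124.12/147.7) + (0.0607+0.5993²/2)·1.4603) / 0.724211 = (-0.173934 + 0.350881) / 0.724211 = 0.244330
d₂ = d₁ − σ√T = 0.244330 − 0.724211 = -0.479881
e^{−rT} = 0.915175
N(d₁) = 0.596513,  N(d₂) = 0.315656
Call price V = S·N(d₁) − K·e^{−rT}·N(d₂) = 74.039138 − 42.667644 = 31.371495
Δ = N(d₁) = 0.596513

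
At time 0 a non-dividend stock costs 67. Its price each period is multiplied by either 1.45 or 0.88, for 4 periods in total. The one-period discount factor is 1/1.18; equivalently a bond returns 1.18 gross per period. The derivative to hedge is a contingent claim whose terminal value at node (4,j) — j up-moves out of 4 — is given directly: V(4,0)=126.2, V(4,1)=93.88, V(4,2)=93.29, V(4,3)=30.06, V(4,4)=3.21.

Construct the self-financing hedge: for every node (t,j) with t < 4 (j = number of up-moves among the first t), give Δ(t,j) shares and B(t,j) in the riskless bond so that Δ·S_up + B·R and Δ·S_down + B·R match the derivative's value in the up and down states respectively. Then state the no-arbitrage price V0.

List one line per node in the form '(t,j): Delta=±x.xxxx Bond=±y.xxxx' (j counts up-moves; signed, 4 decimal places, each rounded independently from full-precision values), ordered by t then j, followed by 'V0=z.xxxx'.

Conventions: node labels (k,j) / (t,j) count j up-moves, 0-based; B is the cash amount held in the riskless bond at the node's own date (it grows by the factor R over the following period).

The replicating-portfolio and risk-neutral prices coincide; use p* = (1.18−0.88)/(1.45−0.88) = 0.5263 for the latter.
At maturity the claim pays: V(4,0)=126.2000, V(4,1)=93.8800, V(4,2)=93.2900, V(4,3)=30.0600, V(4,4)=3.2100
(3,0): S=45.6586. Δ = (V_up−V_dn)/(S_up−S_dn) = (93.8800−126.2000)/(66.2050−40.1796) = -1.2419. V = [p*·93.8800 + (1−p*)·126.2000]/1.18 = 92.5335. B = V − Δ·S = 149.2352.
(3,1): S=75.2330. Δ = (V_up−V_dn)/(S_up−S_dn) = (93.2900−93.8800)/(109.0878−66.2050) = -0.0138. V = [p*·93.2900 + (1−p*)·93.8800]/1.18 = 79.2962. B = V − Δ·S = 80.3313.
(3,2): S=123.9634. Δ = (V_up−V_dn)/(S_up−S_dn) = (30.0600−93.2900)/(179.7469−109.0878) = -0.8949. V = [p*·30.0600 + (1−p*)·93.2900]/1.18 = 50.8568. B = V − Δ·S = 161.7866.
(3,3): S=204.2579. Δ = (V_up−V_dn)/(S_up−S_dn) = (3.2100−30.0600)/(296.1739−179.7469) = -0.2306. V = [p*·3.2100 + (1−p*)·30.0600]/1.18 = 13.4987. B = V − Δ·S = 60.6039.
(2,0): S=51.8848. Δ = (V_up−V_dn)/(S_up−S_dn) = (79.2962−92.5335)/(75.2330−45.6586) = -0.4476. V = [p*·79.2962 + (1−p*)·92.5335]/1.18 = 72.5139. B = V − Δ·S = 95.7373.
(2,1): S=85.4920. Δ = (V_up−V_dn)/(S_up−S_dn) = (50.8568−79.2962)/(123.9634−75.2330) = -0.5836. V = [p*·50.8568 + (1−p*)·79.2962]/1.18 = 54.5153. B = V − Δ·S = 104.4089.
(2,2): S=140.8675. Δ = (V_up−V_dn)/(S_up−S_dn) = (13.4987−50.8568)/(204.2579−123.9634) = -0.4653. V = [p*·13.4987 + (1−p*)·50.8568]/1.18 = 26.4361. B = V − Δ·S = 91.9768.
(1,0): S=58.9600. Δ = (V_up−V_dn)/(S_up−S_dn) = (54.5153−72.5139)/(85.4920−51.8848) = -0.5356. V = [p*·54.5153 + (1−p*)·72.5139]/1.18 = 53.4246. B = V − Δ·S = 85.0011.
(1,1): S=97.1500. Δ = (V_up−V_dn)/(S_up−S_dn) = (26.4361−54.5153)/(140.8675−85.4920) = -0.5071. V = [p*·26.4361 + (1−p*)·54.5153]/1.18 = 33.6753. B = V − Δ·S = 82.9370.
(0,0): S=67.0000. Δ = (V_up−V_dn)/(S_up−S_dn) = (33.6753−53.4246)/(97.1500−58.9600) = -0.5171. V = [p*·33.6753 + (1−p*)·53.4246]/1.18 = 36.4663. B = V − Δ·S = 71.1142.
Sanity check at the root: Δ(0,0)·S0 + B(0,0) reproduces V0 = 36.4663.

(0,0): Delta=-0.5171 Bond=71.1142
(1,0): Delta=-0.5356 Bond=85.0011
(1,1): Delta=-0.5071 Bond=82.9370
(2,0): Delta=-0.4476 Bond=95.7373
(2,1): Delta=-0.5836 Bond=104.4089
(2,2): Delta=-0.4653 Bond=91.9768
(3,0): Delta=-1.2419 Bond=149.2352
(3,1): Delta=-0.0138 Bond=80.3313
(3,2): Delta=-0.8949 Bond=161.7866
(3,3): Delta=-0.2306 Bond=60.6039
V0=36.4663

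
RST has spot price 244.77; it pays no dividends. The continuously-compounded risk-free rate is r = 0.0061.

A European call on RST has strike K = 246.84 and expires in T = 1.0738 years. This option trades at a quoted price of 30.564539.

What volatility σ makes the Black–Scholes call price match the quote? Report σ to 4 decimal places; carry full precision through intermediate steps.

sigma = 0.3053

At σ = 0.3053 the Black–Scholes value reproduces the quote:
σ√T = 0.3053·√1.0738 = 0.316365
d₁ = (ln(S/K) + (r+σ²/2)T) / (σ√T) = (ln(244.77/246.84) + (0.0061+0.3053²/2)·1.0738) / 0.316365 = (-0.008421 + 0.056594) / 0.316365 = 0.152268
d₂ = d₁ − σ√T = 0.152268 − 0.316365 = -0.164097
e^{−rT} = 0.993471
N(d₁) = 0.560512,  N(d₂) = 0.434827
V = S·N(d₁) − K·e^{−rT}·N(d₂) = 137.196567 − 106.632028 = 30.564539 (the observed quote) — the price is monotone increasing in volatility, hence this σ is the only solution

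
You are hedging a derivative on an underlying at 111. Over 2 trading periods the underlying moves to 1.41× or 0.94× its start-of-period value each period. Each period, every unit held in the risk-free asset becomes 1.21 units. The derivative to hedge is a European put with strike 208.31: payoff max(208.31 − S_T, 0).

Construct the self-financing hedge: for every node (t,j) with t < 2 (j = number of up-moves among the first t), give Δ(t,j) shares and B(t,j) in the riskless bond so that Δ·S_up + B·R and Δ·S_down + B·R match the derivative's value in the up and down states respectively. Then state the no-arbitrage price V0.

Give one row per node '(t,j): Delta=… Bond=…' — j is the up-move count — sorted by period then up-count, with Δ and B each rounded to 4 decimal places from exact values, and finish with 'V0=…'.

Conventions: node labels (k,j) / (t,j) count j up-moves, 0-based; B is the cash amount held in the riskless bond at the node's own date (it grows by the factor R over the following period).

(0,0): Delta=-0.8874 Bond=132.5720
(1,0): Delta=-1.0000 Bond=172.1570
(1,1): Delta=-0.8318 Bond=151.7122
V0=34.0666

Under the risk-neutral measure, an up-move has probability p* = (R−d)/(u−d) = 0.5745 and values discount at R = 1.21.
Expiry values: V(2,0)=110.2304, V(2,1)=61.1906, V(2,2)=0.0000
(1,0): S=104.3400. Δ = (V_up−V_dn)/(S_up−S_dn) = (61.1906−110.2304)/(147.1194−98.0796) = -1.0000. V = [p*·61.1906 + (1−p*)·110.2304]/1.21 = 67.8170. B = V − Δ·S = 172.1570.
(1,1): S=156.5100. Δ = (V_up−V_dn)/(S_up−S_dn) = (0.0000−61.1906)/(220.6791−147.1194) = -0.8318. V = [p*·0.0000 + (1−p*)·61.1906]/1.21 = 21.5195. B = V − Δ·S = 151.7122.
(0,0): S=111.0000. Δ = (V_up−V_dn)/(S_up−S_dn) = (21.5195−67.8170)/(156.5100−104.3400) = -0.8874. V = [p*·21.5195 + (1−p*)·67.8170]/1.21 = 34.0666. B = V − Δ·S = 132.5720.
Check: Δ(0,0)·S0 + B(0,0) = 34.0666 = V0.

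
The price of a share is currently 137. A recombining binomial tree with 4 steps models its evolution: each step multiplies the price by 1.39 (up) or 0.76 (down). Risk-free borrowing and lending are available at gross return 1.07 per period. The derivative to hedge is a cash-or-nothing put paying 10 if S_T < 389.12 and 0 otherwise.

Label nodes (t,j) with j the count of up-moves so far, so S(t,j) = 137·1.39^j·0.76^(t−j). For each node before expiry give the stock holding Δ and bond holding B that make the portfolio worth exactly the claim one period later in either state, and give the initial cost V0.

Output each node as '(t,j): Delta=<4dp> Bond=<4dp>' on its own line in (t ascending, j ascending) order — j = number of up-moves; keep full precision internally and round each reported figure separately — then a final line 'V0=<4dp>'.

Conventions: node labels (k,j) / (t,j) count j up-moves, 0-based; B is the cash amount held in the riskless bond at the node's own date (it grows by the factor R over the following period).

(0,0): Delta=-0.0113 Bond=8.7254
(1,0): Delta=0.0000 Bond=8.1630
(1,1): Delta=-0.0176 Bond=10.5473
(2,0): Delta=0.0000 Bond=8.7344
(2,1): Delta=0.0000 Bond=8.7344
(2,2): Delta=-0.0276 Bond=13.9191
(3,0): Delta=0.0000 Bond=9.3458
(3,1): Delta=0.0000 Bond=9.3458
(3,2): Delta=0.0000 Bond=9.3458
(3,3): Delta=-0.0431 Bond=20.6201
V0=7.1817

The replicating-portfolio and risk-neutral prices coincide; use p* = (1.07−0.76)/(1.39−0.76) = 0.4921 for the latter.
Payoffs at expiry: V(4,0)=10.0000, V(4,1)=10.0000, V(4,2)=10.0000, V(4,3)=10.0000, V(4,4)=0.0000
Node (3,0) S=60.1397: V=(p*·10.0000+(1−p*)·10.0000)/1.07=9.3458; Δ=(10.0000−10.0000)/(83.5942−45.7062)=0.0000; B=V−Δ·S=9.3458
Node (3,1) S=109.9924: V=(p*·10.0000+(1−p*)·10.0000)/1.07=9.3458; Δ=(10.0000−10.0000)/(152.8894−83.5942)=0.0000; B=V−Δ·S=9.3458
Node (3,2) S=201.1703: V=(p*·10.0000+(1−p*)·10.0000)/1.07=9.3458; Δ=(10.0000−10.0000)/(279.6267−152.8894)=0.0000; B=V−Δ·S=9.3458
Node (3,3) S=367.9298: V=(p*·0.0000+(1−p*)·10.0000)/1.07=4.7471; Δ=(0.0000−10.0000)/(511.4224−279.6267)=-0.0431; B=V−Δ·S=20.6201
Node (2,0) S=79.1312: V=(p*·9.3458+(1−p*)·9.3458)/1.07=8.7344; Δ=(9.3458−9.3458)/(109.9924−60.1397)=0.0000; B=V−Δ·S=8.7344
Node (2,1) S=144.7268: V=(p*·9.3458+(1−p*)·9.3458)/1.07=8.7344; Δ=(9.3458−9.3458)/(201.1703−109.9924)=0.0000; B=V−Δ·S=8.7344
Node (2,2) S=264.6977: V=(p*·4.7471+(1−p*)·9.3458)/1.07=6.6196; Δ=(4.7471−9.3458)/(367.9298−201.1703)=-0.0276; B=V−Δ·S=13.9191
Node (1,0) S=104.1200: V=(p*·8.7344+(1−p*)·8.7344)/1.07=8.1630; Δ=(8.7344−8.7344)/(144.7268−79.1312)=0.0000; B=V−Δ·S=8.1630
Node (1,1) S=190.4300: V=(p*·6.6196+(1−p*)·8.7344)/1.07=7.1904; Δ=(6.6196−8.7344)/(264.6977−144.7268)=-0.0176; B=V−Δ·S=10.5473
Node (0,0) S=137.0000: V=(p*·7.1904+(1−p*)·8.1630)/1.07=7.1817; Δ=(7.1904−8.1630)/(190.4300−104.1200)=-0.0113; B=V−Δ·S=8.7254
Check: Δ(0,0)·S0 + B(0,0) = 7.1817 = V0.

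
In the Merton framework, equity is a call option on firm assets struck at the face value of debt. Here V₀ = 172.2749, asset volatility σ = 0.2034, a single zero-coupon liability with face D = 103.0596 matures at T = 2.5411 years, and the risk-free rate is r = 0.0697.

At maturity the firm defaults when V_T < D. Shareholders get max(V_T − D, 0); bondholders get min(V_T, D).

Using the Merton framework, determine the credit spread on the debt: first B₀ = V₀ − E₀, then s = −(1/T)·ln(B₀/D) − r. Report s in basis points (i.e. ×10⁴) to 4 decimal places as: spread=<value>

With assets at 172.2749 and a single debt payment of 103.0596 at 2.5411 years:
d₁ = [ln(V₀/D) + (r + σ²/2)T] / (σ√T)
   = [ln(172.2749/103.0596) + (0.0697 + 0.5·0.2034²)·2.5411] / (0.2034·√2.5411)
   = [0.513784 + 0.229679] / 0.324236 = 2.292966
d₂ = d₁ − σ√T = 2.292966 − 0.324236 = 1.968730
N(d₁) = 0.989075,  N(d₂) = 0.975508,  e^(−rT) = 0.837684
E₀ = V₀·N(d₁) − D·e^(−rT)·N(d₂)
   = 172.2749·0.989075 − 103.0596·0.837684·0.975508 = 86.175885
B₀ = V₀ − E₀ = 172.2749 − 86.175885 = 86.099015
spread = −(1/T)·ln(B₀/D) − r = −(1/2.5411)·ln(86.099015/103.0596) − 0.0697 = 0.00106049
in basis points: 0.00106049 × 10⁴ = 10.6049 bp

spread=10.6049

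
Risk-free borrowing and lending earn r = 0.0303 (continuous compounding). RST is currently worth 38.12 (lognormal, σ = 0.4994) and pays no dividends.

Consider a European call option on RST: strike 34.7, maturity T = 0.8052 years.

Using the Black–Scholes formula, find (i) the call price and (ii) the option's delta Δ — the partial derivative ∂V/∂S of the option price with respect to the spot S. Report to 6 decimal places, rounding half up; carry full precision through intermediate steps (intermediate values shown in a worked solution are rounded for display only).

price = 8.726659
Δ = 0.687320

σ√T = 0.4994·√0.8052 = 0.448126
d₁ = (ln(S/K) + (r+σ²/2)T) / (σ√T) = (ln(38.12/34.7) + (0.0303+0.4994²/2)·0.8052) / 0.448126 = (0.093999 + 0.124806) / 0.448126 = 0.488268
d₂ = d₁ − σ√T = 0.488268 − 0.448126 = 0.040141
e^{−rT} = 0.975898
N(d₁) = 0.687320,  N(d₂) = 0.516010
Call price V = S·N(d₁) − K·e^{−rT}·N(d₂) = 26.200632 − 17.473973 = 8.726659
Δ = N(d₁) = 0.687320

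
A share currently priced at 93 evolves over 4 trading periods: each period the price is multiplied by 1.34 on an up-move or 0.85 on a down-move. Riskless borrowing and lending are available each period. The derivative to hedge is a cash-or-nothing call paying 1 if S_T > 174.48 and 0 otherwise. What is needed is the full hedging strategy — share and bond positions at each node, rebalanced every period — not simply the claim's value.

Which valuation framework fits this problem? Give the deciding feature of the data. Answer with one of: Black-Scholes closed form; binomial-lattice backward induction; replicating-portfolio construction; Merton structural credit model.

Key observation: the deliverable is the dynamic trading strategy on the 4-step tree (spot 93, moves 1.34 and 0.85), so the valuation must go through the node-by-node replicating-portfolio solve.

framework: replicating-portfolio construction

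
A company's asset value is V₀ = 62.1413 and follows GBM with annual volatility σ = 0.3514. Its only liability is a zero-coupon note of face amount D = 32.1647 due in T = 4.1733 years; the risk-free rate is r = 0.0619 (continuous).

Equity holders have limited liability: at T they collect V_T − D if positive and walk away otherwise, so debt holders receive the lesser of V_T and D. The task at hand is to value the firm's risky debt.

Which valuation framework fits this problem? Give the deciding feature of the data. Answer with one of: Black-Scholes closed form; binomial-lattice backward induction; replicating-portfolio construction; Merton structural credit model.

framework: Merton structural credit model

Key observation: the question is about default risk generated by asset-value dynamics against a debt face of 32.1647 — the structural framework prices exactly that.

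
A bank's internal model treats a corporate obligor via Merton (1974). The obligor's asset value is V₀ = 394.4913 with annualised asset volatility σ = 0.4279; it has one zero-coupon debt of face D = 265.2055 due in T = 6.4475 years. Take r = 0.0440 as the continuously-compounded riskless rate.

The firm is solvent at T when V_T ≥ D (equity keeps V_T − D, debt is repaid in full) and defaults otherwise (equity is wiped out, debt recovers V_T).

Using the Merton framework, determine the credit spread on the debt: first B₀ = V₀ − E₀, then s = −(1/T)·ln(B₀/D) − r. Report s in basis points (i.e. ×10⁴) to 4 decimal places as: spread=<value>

With assets at 394.4913 and a single debt payment of 265.2055 at 6.4475 years:
d₁ = [ln(V₀/D) + (r + σ²/2)T] / (σ√T)
   = [ln(394.4913/265.2055) + (0.0440 + 0.5·0.4279²)·6.4475] / (0.4279·√6.4475)
   = [0.397092 + 0.873953] / 1.086521 = 1.169831
d₂ = d₁ − σ√T = 1.169831 − 1.086521 = 0.083311
N(d₁) = 0.878966,  N(d₂) = 0.533198,  e^(−rT) = 0.753000
E₀ = V₀·N(d₁) − D·e^(−rT)·N(d₂)
   = 394.4913·0.878966 − 265.2055·0.753000·0.533198 = 240.264810
B₀ = V₀ − E₀ = 394.4913 − 240.264810 = 154.226490
spread = −(1/T)·ln(B₀/D) − r = −(1/6.4475)·ln(154.226490/265.2055) − 0.0440 = 0.04007643
in basis points: 0.04007643 × 10⁴ = 400.7643 bp

spread=400.7643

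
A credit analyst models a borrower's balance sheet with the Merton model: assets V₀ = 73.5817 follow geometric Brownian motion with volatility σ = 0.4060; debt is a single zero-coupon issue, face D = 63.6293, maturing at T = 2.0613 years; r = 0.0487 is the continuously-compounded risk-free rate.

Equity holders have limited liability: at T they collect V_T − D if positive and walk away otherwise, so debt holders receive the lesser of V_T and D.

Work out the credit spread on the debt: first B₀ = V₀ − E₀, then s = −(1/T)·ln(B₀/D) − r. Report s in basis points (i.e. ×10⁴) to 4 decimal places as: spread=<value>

spread=754.6140

Equity is a call on the firm's assets struck at D = 63.6293:
d₁ = [ln(V₀/D) + (r + σ²/2)T] / (σ√T)
   = [ln(73.5817/63.6293) + (0.0487 + 0.5·0.4060²)·2.0613] / (0.4060·√2.0613)
   = [0.145322 + 0.270274] / 0.582903 = 0.712975
d₂ = d₁ − σ√T = 0.712975 − 0.582903 = 0.130072
N(d₁) = 0.762070,  N(d₂) = 0.551745,  e^(−rT) = 0.904489
E₀ = V₀·N(d₁) − D·e^(−rT)·N(d₂)
   = 73.5817·0.762070 − 63.6293·0.904489·0.551745 = 24.320332
B₀ = V₀ − E₀ = 73.5817 − 24.320332 = 49.261368
spread = −(1/T)·ln(B₀/D) − r = −(1/2.0613)·ln(49.261368/63.6293) − 0.0487 = 0.07546140
in basis points: 0.07546140 × 10⁴ = 754.6140 bp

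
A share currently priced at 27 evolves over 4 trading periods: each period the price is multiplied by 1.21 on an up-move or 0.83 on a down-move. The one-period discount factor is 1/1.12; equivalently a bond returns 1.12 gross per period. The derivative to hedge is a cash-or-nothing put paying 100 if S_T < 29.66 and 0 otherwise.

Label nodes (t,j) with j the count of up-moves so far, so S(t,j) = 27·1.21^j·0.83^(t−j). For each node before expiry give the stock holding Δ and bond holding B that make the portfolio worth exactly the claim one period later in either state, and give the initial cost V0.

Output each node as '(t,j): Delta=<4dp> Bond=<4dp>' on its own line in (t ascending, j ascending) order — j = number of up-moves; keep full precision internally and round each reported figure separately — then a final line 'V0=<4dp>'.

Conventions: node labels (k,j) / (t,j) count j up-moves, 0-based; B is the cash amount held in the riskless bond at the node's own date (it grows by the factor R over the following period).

The replicating-portfolio and risk-neutral prices coincide; use p* = (1.12−0.83)/(1.21−0.83) = 0.7632 for the latter.
Payoffs at expiry: V(4,0)=100.0000, V(4,1)=100.0000, V(4,2)=100.0000, V(4,3)=0.0000, V(4,4)=0.0000
Node (3,0) S=15.4382: V=(p*·100.0000+(1−p*)·100.0000)/1.12=89.2857; Δ=(100.0000−100.0000)/(18.6803−12.8137)=0.0000; B=V−Δ·S=89.2857
Node (3,1) S=22.5064: V=(p*·100.0000+(1−p*)·100.0000)/1.12=89.2857; Δ=(100.0000−100.0000)/(27.2327−18.6803)=0.0000; B=V−Δ·S=89.2857
Node (3,2) S=32.8105: V=(p*·0.0000+(1−p*)·100.0000)/1.12=21.1466; Δ=(0.0000−100.0000)/(39.7007−27.2327)=-8.0205; B=V−Δ·S=284.3045
Node (3,3) S=47.8321: V=(p*·0.0000+(1−p*)·0.0000)/1.12=0.0000; Δ=(0.0000−0.0000)/(57.8769−39.7007)=0.0000; B=V−Δ·S=0.0000
Node (2,0) S=18.6003: V=(p*·89.2857+(1−p*)·89.2857)/1.12=79.7194; Δ=(89.2857−89.2857)/(22.5064−15.4382)=0.0000; B=V−Δ·S=79.7194
Node (2,1) S=27.1161: V=(p*·21.1466+(1−p*)·89.2857)/1.12=33.2900; Δ=(21.1466−89.2857)/(32.8105−22.5064)=-6.6128; B=V−Δ·S=212.6034
Node (2,2) S=39.5307: V=(p*·0.0000+(1−p*)·21.1466)/1.12=4.4718; Δ=(0.0000−21.1466)/(47.8321−32.8105)=-1.4077; B=V−Δ·S=60.1208
Node (1,0) S=22.4100: V=(p*·33.2900+(1−p*)·79.7194)/1.12=39.5415; Δ=(33.2900−79.7194)/(27.1161−18.6003)=-5.4521; B=V−Δ·S=161.7240
Node (1,1) S=32.6700: V=(p*·4.4718+(1−p*)·33.2900)/1.12=10.0868; Δ=(4.4718−33.2900)/(39.5307−27.1161)=-2.3213; B=V−Δ·S=85.9242
Node (0,0) S=27.0000: V=(p*·10.0868+(1−p*)·39.5415)/1.12=15.2347; Δ=(10.0868−39.5415)/(32.6700−22.4100)=-2.8708; B=V−Δ·S=92.7471
Verification: the root portfolio costs Δ(0,0)·S0 + B(0,0) = 15.2347, matching V0.

(0,0): Delta=-2.8708 Bond=92.7471
(1,0): Delta=-5.4521 Bond=161.7240
(1,1): Delta=-2.3213 Bond=85.9242
(2,0): Delta=0.0000 Bond=79.7194
(2,1): Delta=-6.6128 Bond=212.6034
(2,2): Delta=-1.4077 Bond=60.1208
(3,0): Delta=0.0000 Bond=89.2857
(3,1): Delta=0.0000 Bond=89.2857
(3,2): Delta=-8.0205 Bond=284.3045
(3,3): Delta=0.0000 Bond=0.0000
V0=15.2347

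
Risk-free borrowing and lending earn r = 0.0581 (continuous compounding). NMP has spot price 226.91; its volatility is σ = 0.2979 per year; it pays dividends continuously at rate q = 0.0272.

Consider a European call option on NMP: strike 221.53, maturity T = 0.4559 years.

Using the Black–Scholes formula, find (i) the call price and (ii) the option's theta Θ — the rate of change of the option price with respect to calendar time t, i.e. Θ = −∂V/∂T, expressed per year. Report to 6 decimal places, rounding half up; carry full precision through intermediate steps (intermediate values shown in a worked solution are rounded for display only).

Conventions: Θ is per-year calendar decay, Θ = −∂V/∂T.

price = 22.119104
Θ = -21.879129

σ√T = 0.2979·√0.4559 = 0.201143
d₁ = (ln(S/K) + (r−q+σ²/2)T) / (σ√T) = (ln(226.91/221.53) + (0.0581−0.0272+0.2979²/2)·0.4559) / 0.201143 = (0.023995 + 0.034317) / 0.201143 = 0.289903
d₂ = d₁ − σ√T = 0.289903 − 0.201143 = 0.088760
e^{−rT} = 0.973860
e^{−qT} = 0.987676
N(d₁) = 0.614055,  N(d₂) = 0.535364
Call price V = S·e^{−qT}·N(d₁) − K·e^{−rT}·N(d₂) = 137.618028 − 115.498925 = 22.119104
φ(d₁) = (1/√(2π))·e^{−d₁²/2} = 0.382525
Θ = −S·e^{−qT}·φ(d₁)·σ/(2√T) + q·S·e^{−qT}·N(d₁) − r·K·e^{−rT}·N(d₂) = −18.911852 + 3.743210 − 6.710488 = -21.879129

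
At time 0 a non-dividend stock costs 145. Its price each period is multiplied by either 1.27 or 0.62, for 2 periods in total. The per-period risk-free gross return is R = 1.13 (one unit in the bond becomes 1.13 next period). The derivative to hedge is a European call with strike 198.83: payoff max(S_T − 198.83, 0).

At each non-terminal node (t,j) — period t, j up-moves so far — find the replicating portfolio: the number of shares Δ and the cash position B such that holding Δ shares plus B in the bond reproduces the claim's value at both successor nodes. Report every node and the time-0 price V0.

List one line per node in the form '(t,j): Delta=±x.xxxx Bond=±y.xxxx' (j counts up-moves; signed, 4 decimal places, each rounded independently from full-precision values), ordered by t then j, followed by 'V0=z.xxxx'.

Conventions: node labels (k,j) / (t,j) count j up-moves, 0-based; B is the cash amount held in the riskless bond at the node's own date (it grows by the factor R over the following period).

Under the risk-neutral measure, an up-move has probability p* = (R−d)/(u−d) = 0.7846 and values discount at R = 1.13.
Terminal payoffs: V(2,0)=0.0000, V(2,1)=0.0000, V(2,2)=35.0405
Node (1,0) S=89.9000: V=(p*·0.0000+(1−p*)·0.0000)/1.13=0.0000; Δ=(0.0000−0.0000)/(114.1730−55.7380)=0.0000; B=V−Δ·S=0.0000
Node (1,1) S=184.1500: V=(p*·35.0405+(1−p*)·0.0000)/1.13=24.3304; Δ=(35.0405−0.0000)/(233.8705−114.1730)=0.2927; B=V−Δ·S=-29.5781
Node (0,0) S=145.0000: V=(p*·24.3304+(1−p*)·0.0000)/1.13=16.8938; Δ=(24.3304−0.0000)/(184.1500−89.9000)=0.2581; B=V−Δ·S=-20.5375
As a check, the time-0 holding Δ(0,0)·S0 + B(0,0) comes to 16.8938 — exactly V0.

(0,0): Delta=0.2581 Bond=-20.5375
(1,0): Delta=0.0000 Bond=0.0000
(1,1): Delta=0.2927 Bond=-29.5781
V0=16.8938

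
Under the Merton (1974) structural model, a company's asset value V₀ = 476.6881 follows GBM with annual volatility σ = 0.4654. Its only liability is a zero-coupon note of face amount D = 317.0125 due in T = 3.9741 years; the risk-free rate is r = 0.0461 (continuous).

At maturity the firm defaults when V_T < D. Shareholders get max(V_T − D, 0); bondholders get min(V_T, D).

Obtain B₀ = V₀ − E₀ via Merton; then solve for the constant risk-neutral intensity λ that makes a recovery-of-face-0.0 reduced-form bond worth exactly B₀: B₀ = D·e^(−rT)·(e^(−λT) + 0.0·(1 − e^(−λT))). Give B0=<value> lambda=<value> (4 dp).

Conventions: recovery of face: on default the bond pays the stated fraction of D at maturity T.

With assets at 476.6881 and a single debt payment of 317.0125 at 3.9741 years:
d₁ = [ln(V₀/D) + (r + σ²/2)T] / (σ√T)
   = [ln(476.6881/317.0125) + (0.0461 + 0.5·0.4654²)·3.9741] / (0.4654·√3.9741)
   = [0.407921 + 0.613595] / 0.927782 = 1.101031
d₂ = d₁ − σ√T = 1.101031 − 0.927782 = 0.173250
N(d₁) = 0.864558,  N(d₂) = 0.568772,  e^(−rT) = 0.832597
E₀ = V₀·N(d₁) − D·e^(−rT)·N(d₂)
   = 476.6881·0.864558 − 317.0125·0.832597·0.568772 = 262.000942
B₀ = V₀ − E₀ = 476.6881 − 262.000942 = 214.687158
e^(−λT) = (B₀·e^(rT)/D − 0)/(1 − 0) = (214.6872·1.201062/317.0125 − 0)/1 = 0.81338306
λ = −ln(0.81338306)/3.9741 = 0.051975

B0=214.6872 lambda=0.0520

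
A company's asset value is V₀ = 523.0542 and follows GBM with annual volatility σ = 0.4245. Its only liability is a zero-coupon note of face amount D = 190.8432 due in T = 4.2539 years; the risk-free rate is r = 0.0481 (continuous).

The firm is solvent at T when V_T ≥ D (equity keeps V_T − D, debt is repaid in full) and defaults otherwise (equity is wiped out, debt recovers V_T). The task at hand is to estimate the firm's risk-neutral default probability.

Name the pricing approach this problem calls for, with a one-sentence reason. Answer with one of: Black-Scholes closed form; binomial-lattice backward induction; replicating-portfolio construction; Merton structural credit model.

Key observation: with the firm-asset dynamics (V₀ = 523.0542) and a single zero-coupon liability of face 190.8432 given, debt value, spread, and default probability all derive from the option view of the balance sheet.

framework: Merton structural credit model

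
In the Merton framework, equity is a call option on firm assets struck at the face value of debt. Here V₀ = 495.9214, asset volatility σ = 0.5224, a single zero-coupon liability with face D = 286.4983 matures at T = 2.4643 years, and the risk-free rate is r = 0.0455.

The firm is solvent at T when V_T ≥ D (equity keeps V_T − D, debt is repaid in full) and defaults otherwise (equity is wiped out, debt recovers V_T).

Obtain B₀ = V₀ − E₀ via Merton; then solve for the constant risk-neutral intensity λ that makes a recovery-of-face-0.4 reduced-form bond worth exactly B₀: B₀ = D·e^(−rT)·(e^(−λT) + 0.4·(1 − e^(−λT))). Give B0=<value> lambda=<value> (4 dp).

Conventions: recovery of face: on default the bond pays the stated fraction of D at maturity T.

B0=223.0155 lambda=0.0984

With assets at 495.9214 and a single debt payment of 286.4983 at 2.4643 years:
d₁ = [ln(V₀/D) + (r + σ²/2)T] / (σ√T)
   = [ln(495.9214/286.4983) + (0.0455 + 0.5·0.5224²)·2.4643] / (0.5224·√2.4643)
   = [0.548685 + 0.448382] / 0.820068 = 1.215834
d₂ = d₁ − σ√T = 1.215834 − 0.820068 = 0.395765
N(d₁) = 0.887976,  N(d₂) = 0.653861,  e^(−rT) = 0.893932
E₀ = V₀·N(d₁) − D·e^(−rT)·N(d₂)
   = 495.9214·0.887976 − 286.4983·0.893932·0.653861 = 272.905907
B₀ = V₀ − E₀ = 495.9214 − 272.905907 = 223.015493
e^(−λT) = (B₀·e^(rT)/D − 0.4)/(1 − 0.4) = (223.0155·1.118653/286.4983 − 0.4)/0.6 = 0.78463368
λ = −ln(0.78463368)/2.4643 = 0.098421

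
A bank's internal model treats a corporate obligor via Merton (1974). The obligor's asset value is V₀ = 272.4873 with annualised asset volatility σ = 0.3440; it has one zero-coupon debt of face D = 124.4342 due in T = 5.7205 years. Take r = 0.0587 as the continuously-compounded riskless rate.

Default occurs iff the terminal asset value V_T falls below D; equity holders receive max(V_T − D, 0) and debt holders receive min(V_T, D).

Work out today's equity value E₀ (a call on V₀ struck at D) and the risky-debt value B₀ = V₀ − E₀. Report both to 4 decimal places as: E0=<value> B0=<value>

With assets at 272.4873 and a single debt payment of 124.4342 at 5.7205 years:
d₁ = [ln(V₀/D) + (r + σ²/2)T] / (σ√T)
   = [ln(272.4873/124.4342) + (0.0587 + 0.5·0.3440²)·5.7205] / (0.3440·√5.7205)
   = [0.783815 + 0.674264] / 0.822764 = 1.772171
d₂ = d₁ − σ√T = 1.772171 − 0.822764 = 0.949406
N(d₁) = 0.961817,  N(d₂) = 0.828793,  e^(−rT) = 0.714771
E₀ = V₀·N(d₁) − D·e^(−rT)·N(d₂)
   = 272.4873·0.961817 − 124.4342·0.714771·0.828793 = 188.368434
B₀ = V₀ − E₀ = 272.4873 − 188.368434 = 84.118866

E0=188.3684 B0=84.1189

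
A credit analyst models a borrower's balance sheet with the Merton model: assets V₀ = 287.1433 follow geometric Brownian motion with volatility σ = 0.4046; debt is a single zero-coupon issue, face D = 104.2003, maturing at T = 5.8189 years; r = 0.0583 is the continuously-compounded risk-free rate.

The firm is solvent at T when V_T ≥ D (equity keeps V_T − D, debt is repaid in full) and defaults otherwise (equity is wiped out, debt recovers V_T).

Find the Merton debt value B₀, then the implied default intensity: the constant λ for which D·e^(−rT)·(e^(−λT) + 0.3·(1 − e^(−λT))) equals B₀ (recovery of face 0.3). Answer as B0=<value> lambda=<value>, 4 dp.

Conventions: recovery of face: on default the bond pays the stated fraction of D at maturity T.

Equity is a call on the firm's assets struck at D = 104.2003:
d₁ = [ln(V₀/D) + (r + σ²/2)T] / (σ√T)
   = [ln(287.1433/104.2003) + (0.0583 + 0.5·0.4046²)·5.8189] / (0.4046·√5.8189)
   = [1.013666 + 0.815522] / 0.975992 = 1.874184
d₂ = d₁ − σ√T = 1.874184 − 0.975992 = 0.898192
N(d₁) = 0.969547,  N(d₂) = 0.815458,  e^(−rT) = 0.712310
E₀ = V₀·N(d₁) − D·e^(−rT)·N(d₂)
   = 287.1433·0.969547 − 104.2003·0.712310·0.815458 = 217.873350
B₀ = V₀ − E₀ = 287.1433 − 217.873350 = 69.269950
e^(−λT) = (B₀·e^(rT)/D − 0.3)/(1 − 0.3) = (69.2700·1.403883/104.2003 − 0.3)/0.7 = 0.90467077
λ = −ln(0.90467077)/5.8189 = 0.017217

B0=69.2700 lambda=0.0172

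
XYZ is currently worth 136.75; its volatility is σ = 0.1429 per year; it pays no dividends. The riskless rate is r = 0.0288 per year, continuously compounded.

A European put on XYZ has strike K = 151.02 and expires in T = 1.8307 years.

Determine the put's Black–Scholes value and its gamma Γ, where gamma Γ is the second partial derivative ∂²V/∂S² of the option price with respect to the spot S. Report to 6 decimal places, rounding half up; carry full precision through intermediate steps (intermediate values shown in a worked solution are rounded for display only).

σ√T = 0.1429·√1.8307 = 0.193349
d₁ = (ln(S/K) + (r+σ²/2)T) / (σ√T) = (ln(136.75/151.02) + (0.0288+0.1429²/2)·1.8307) / 0.193349 = (-0.099258 + 0.071416) / 0.193349 = -0.143998
d₂ = d₁ − σ√T = -0.143998 − 0.193349 = -0.337347
e^{−rT} = 0.948642
N(−d₁) = 0.557249,  N(−d₂) = 0.632072
Put price V = K·e^{−rT}·N(−d₂) − S·N(−d₁) = 90.553113 − 76.203813 = 14.349299
φ(d₁) = (1/√(2π))·e^{−d₁²/2} = 0.394828
Γ = φ(d₁) / (S·σ·√T) = 0.014933

price = 14.349299
Γ = 0.014933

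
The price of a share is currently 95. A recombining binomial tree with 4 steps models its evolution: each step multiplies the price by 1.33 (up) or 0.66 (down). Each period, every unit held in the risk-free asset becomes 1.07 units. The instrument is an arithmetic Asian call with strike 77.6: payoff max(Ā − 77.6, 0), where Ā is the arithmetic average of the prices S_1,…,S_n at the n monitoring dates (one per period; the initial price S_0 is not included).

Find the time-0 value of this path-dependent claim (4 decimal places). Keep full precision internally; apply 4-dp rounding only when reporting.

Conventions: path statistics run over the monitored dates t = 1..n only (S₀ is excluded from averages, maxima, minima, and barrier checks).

Under the martingale measure an up-move has probability p* = 0.6119; value the claim as the probability-weighted average of per-path payoffs, discounted 4 periods at R = 1.07.
Enumerate all 2^4 = 16 price paths (U = up ×1.33, D = down ×0.66); each path with k up-moves has probability p*^k·(1−p*)^(4−k).
DDDD: Ā=37.3550, payoff=0.0000, prob=0.022677
UDDD: Ā=75.2760, payoff=0.0000, prob=0.035761
DUDD: Ā=59.3635, payoff=0.0000, prob=0.035761
UUDD: Ā=119.6265, payoff=42.0265, prob=0.056392
DDUD: Ā=48.8613, payoff=0.0000, prob=0.035761
UDUD: Ā=98.4629, payoff=20.8629, prob=0.056392
DUUD: Ā=82.5504, payoff=4.9504, prob=0.056392
UUUD: Ā=166.3516, payoff=88.7516, prob=0.088925
DDDU: Ā=41.9298, payoff=0.0000, prob=0.035761
UDDU: Ā=84.4949, payoff=6.8949, prob=0.056392
DUDU: Ā=68.5824, payoff=0.0000, prob=0.056392
UUDU: Ā=138.2040, payoff=60.6040, prob=0.088925
DDUU: Ā=58.0802, payoff=0.0000, prob=0.056392
UDUU: Ā=117.0403, payoff=39.4403, prob=0.088925
DUUU: Ā=101.1278, payoff=23.5278, prob=0.088925
UUUU: Ā=203.7879, payoff=126.1879, prob=0.140228
Price = Σ prob·payoff / R^4 = 40.790530 / 1.310796 = 31.1189

price = 31.1189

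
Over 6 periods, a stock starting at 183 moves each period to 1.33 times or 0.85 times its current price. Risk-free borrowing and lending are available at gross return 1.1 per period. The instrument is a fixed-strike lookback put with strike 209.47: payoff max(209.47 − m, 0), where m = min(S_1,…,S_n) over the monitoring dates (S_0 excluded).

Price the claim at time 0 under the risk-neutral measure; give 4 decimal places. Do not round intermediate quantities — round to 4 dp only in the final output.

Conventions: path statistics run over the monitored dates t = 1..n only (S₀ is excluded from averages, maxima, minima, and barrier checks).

Set p* = 0.5208 (from d < R < u); the path-dependent value is the discounted p*-expectation over all price paths.
Enumerate all 2^6 = 64 price paths (U = up ×1.33, D = down ×0.85); each path with k up-moves has probability p*^k·(1−p*)^(6−k).
DDDDDD: m=69.0184, payoff=140.4516, prob=0.012104
UDDDDD: m=107.9934, payoff=101.4766, prob=0.013156
DUDDDD: m=107.9934, payoff=101.4766, prob=0.013156
UUDDDD: m=168.9780, payoff=40.4920, prob=0.014300
DDUDDD: m=107.9934, payoff=101.4766, prob=0.013156
UDUDDD: m=168.9780, payoff=40.4920, prob=0.014300
DUUDDD: m=155.5500, payoff=53.9200, prob=0.014300
UUUDDD: m=243.3900, payoff=0.0000, prob=0.015544
DDDUDD: m=107.9934, payoff=101.4766, prob=0.013156
UDDUDD: m=168.9780, payoff=40.4920, prob=0.014300
DUDUDD: m=155.5500, payoff=53.9200, prob=0.014300
UUDUDD: m=243.3900, payoff=0.0000, prob=0.015544
DDUUDD: m=132.2175, payoff=77.2525, prob=0.014300
UDUUDD: m=206.8815, payoff=2.5885, prob=0.015544
DUUUDD: m=155.5500, payoff=53.9200, prob=0.015544
UUUUDD: m=243.3900, payoff=0.0000, prob=0.016895
DDDDUD: m=95.5271, payoff=113.9429, prob=0.013156
UDDDUD: m=149.4719, payoff=59.9981, prob=0.014300
DUDDUD: m=149.4719, payoff=59.9981, prob=0.014300
UUDDUD: m=233.8795, payoff=0.0000, prob=0.015544
DDUDUD: m=132.2175, payoff=77.2525, prob=0.014300
UDUDUD: m=206.8815, payoff=2.5885, prob=0.015544
DUUDUD: m=155.5500, payoff=53.9200, prob=0.015544
UUUDUD: m=243.3900, payoff=0.0000, prob=0.016895
DDDUUD: m=112.3849, payoff=97.0851, prob=0.014300
UDDUUD: m=175.8493, payoff=33.6207, prob=0.015544
DUDUUD: m=155.5500, payoff=53.9200, prob=0.015544
UUDUUD: m=243.3900, payoff=0.0000, prob=0.016895
DDUUUD: m=132.2175, payoff=77.2525, prob=0.015544
UDUUUD: m=206.8815, payoff=2.5885, prob=0.016895
DUUUUD: m=155.5500, payoff=53.9200, prob=0.016895
UUUUUD: m=243.3900, payoff=0.0000, prob=0.018365
DDDDDU: m=81.1981, payoff=128.2719, prob=0.013156
UDDDDU: m=127.0511, payoff=82.4189, prob=0.014300
DUDDDU: m=127.0511, payoff=82.4189, prob=0.014300
UUDDDU: m=198.7976, payoff=10.6724, prob=0.015544
DDUDDU: m=127.0511, payoff=82.4189, prob=0.014300
UDUDDU: m=198.7976, payoff=10.6724, prob=0.015544
DUUDDU: m=155.5500, payoff=53.9200, prob=0.015544
UUUDDU: m=243.3900, payoff=0.0000, prob=0.016895
DDDUDU: m=112.3849, payoff=97.0851, prob=0.014300
UDDUDU: m=175.8493, payoff=33.6207, prob=0.015544
DUDUDU: m=155.5500, payoff=53.9200, prob=0.015544
UUDUDU: m=243.3900, payoff=0.0000, prob=0.016895
DDUUDU: m=132.2175, payoff=77.2525, prob=0.015544
UDUUDU: m=206.8815, payoff=2.5885, prob=0.016895
DUUUDU: m=155.5500, payoff=53.9200, prob=0.016895
UUUUDU: m=243.3900, payoff=0.0000, prob=0.018365
DDDDUU: m=95.5271, payoff=113.9429, prob=0.014300
UDDDUU: m=149.4719, payoff=59.9981, prob=0.015544
DUDDUU: m=149.4719, payoff=59.9981, prob=0.015544
UUDDUU: m=233.8795, payoff=0.0000, prob=0.016895
DDUDUU: m=132.2175, payoff=77.2525, prob=0.015544
UDUDUU: m=206.8815, payoff=2.5885, prob=0.016895
DUUDUU: m=155.5500, payoff=53.9200, prob=0.016895
UUUDUU: m=243.3900, payoff=0.0000, prob=0.018365
DDDUUU: m=112.3849, payoff=97.0851, prob=0.015544
UDDUUU: m=175.8493, payoff=33.6207, prob=0.016895
DUDUUU: m=155.5500, payoff=53.9200, prob=0.016895
UUDUUU: m=243.3900, payoff=0.0000, prob=0.018365
DDUUUU: m=132.2175, payoff=77.2525, prob=0.016895
UDUUUU: m=206.8815, payoff=2.5885, prob=0.018365
DUUUUU: m=155.5500, payoff=53.9200, prob=0.018365
UUUUUU: m=243.3900, payoff=0.0000, prob=0.019961
Price = Σ prob·payoff / R^6 = 44.684352 / 1.771561 = 25.2232

price = 25.2232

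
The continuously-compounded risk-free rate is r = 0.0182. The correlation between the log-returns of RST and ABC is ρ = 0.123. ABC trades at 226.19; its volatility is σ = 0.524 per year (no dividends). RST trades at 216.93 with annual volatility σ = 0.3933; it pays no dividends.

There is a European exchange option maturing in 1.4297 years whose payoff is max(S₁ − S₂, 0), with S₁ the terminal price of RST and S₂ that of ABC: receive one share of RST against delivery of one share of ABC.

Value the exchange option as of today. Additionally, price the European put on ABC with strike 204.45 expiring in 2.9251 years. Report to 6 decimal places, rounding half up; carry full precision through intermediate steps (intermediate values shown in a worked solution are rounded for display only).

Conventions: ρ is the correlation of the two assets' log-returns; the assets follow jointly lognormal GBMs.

σ_eff = √(σ₁² + σ₂² − 2ρσ₁σ₂) = √(0.3933² + 0.524² − 2·0.123·0.3933·0.524) = 0.615275
d₁ = (ln(S₁/S₂) + (q₂ − q₁ + σ_eff²/2)T) / (σ_eff√T) = (ln(216.93/226.19) + (0.0 − 0.0 + 0.189281)·1.4297) / 0.735684 = 0.311023
d₂ = d₁ − σ_eff√T = 0.311023 − 0.735684 = -0.424661
N(d₁) = 0.622109,  N(d₂) = 0.335542
V = S₁·e^{−q₁T}·N(d₁) − S₂·e^{−q₂T}·N(d₂) = 134.954020 − 75.896235 = 59.057786
[vanilla: ABC put K=204.45]
σ√T = 0.524·√2.9251 = 0.896193
d₁ = (ln(S/K) + (r+σ²/2)T) / (σ√T) = (ln(226.19/204.45) + (0.0182+0.524²/2)·2.9251) / 0.896193 = (0.101052 + 0.454818) / 0.896193 = 0.620257
d₂ = d₁ − σ√T = 0.620257 − 0.896193 = -0.275936
e^{−rT} = 0.948155
N(−d₁) = 0.267544,  N(−d₂) = 0.608702
price = K·e^{−rT}·N(−d₂) − S·N(−d₁) = 117.997032 − 60.515866 = 57.481166

exchange price = 59.057786
price(ABC put K=204.45) = 57.481166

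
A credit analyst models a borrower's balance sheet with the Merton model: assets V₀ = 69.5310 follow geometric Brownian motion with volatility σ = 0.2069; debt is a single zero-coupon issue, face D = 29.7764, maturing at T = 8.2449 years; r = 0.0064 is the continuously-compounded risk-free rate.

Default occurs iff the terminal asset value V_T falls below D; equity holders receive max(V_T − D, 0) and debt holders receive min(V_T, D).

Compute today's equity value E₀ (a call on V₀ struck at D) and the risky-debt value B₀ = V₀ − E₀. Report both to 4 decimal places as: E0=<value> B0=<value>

E0=42.0051 B0=27.5259

Equity is a call on the firm's assets struck at D = 29.7764:
d₁ = [ln(V₀/D) + (r + σ²/2)T] / (σ√T)
   = [ln(69.5310/29.7764) + (0.0064 + 0.5·0.2069²)·8.2449] / (0.2069·√8.2449)
   = [0.848057 + 0.229240] / 0.594091 = 1.813351
d₂ = d₁ − σ√T = 1.813351 − 0.594091 = 1.219260
N(d₁) = 0.965111,  N(d₂) = 0.888627,  e^(−rT) = 0.948601
E₀ = V₀·N(d₁) − D·e^(−rT)·N(d₂)
   = 69.5310·0.965111 − 29.7764·0.948601·0.888627 = 42.005057
B₀ = V₀ − E₀ = 69.5310 − 42.005057 = 27.525943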